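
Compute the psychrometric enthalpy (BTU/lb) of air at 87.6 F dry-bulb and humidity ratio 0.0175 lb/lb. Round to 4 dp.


h = 0.24*87.6 + 0.0175*(1061+0.444*87.6) = 40.2722 BTU/lb

40.2722 BTU/lb


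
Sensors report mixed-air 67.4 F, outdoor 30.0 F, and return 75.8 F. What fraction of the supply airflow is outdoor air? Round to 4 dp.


frac = (67.4 - 75.8) / (30.0 - 75.8) = 0.1834

0.1834


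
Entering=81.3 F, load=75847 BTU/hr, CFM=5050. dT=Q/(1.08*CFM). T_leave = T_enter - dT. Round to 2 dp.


dT = 75847/(1.08*5050) = 13.9067
T_leave = 81.3 - 13.9067 = 67.39 F

67.39 F


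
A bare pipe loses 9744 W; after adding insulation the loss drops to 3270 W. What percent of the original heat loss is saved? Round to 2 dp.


Savings = ((9744-3270)/9744)*100 = 66.44 %

66.44 %


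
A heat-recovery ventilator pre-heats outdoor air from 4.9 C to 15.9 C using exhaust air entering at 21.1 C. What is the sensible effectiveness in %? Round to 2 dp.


eff = (15.9-4.9)/(21.1-4.9)*100 = 67.90 %

67.90 %


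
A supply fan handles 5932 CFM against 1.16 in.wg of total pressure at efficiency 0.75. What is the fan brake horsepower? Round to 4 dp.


BHP = 5932 * 1.16 / (6356 * 0.75) = 1.4435 hp

1.4435 hp


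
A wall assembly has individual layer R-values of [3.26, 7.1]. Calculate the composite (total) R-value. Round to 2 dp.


R_total = 3.26 + 7.1 = 10.36

10.36


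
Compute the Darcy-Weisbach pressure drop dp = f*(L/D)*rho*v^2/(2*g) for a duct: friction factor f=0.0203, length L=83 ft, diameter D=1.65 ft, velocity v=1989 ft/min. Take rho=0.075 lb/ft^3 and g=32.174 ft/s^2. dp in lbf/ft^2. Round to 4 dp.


v_fps = 1989/60 = 33.15 ft/s
dp = 0.0203*(83/1.65)*0.075*33.15^2/(2*32.174) = 1.3079 lbf/ft^2

1.3079 lbf/ft^2


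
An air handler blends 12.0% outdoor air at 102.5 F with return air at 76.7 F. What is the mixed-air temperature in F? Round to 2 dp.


T_mix = 76.7 + (12.0/100)*(102.5-76.7) = 79.80 F

79.80 F


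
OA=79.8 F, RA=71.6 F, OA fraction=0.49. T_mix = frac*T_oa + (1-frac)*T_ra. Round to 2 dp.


T_mix = 0.49*79.8 + 0.51*71.6 = 75.62 F

75.62 F


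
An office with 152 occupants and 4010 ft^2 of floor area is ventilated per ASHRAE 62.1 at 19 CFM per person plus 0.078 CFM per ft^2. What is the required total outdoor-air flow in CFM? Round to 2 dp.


Total = 152*19 + 4010*0.078 = 3200.78 CFM

3200.78 CFM


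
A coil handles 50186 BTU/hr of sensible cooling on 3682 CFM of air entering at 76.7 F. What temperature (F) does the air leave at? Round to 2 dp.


dT = 50186/(1.08*3682) = 12.6205
T_leave = 76.7 - 12.6205 = 64.08 F

64.08 F


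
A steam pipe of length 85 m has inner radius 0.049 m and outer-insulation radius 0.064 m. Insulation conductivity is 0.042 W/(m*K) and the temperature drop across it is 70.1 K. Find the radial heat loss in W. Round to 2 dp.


Q = 2*pi*0.042*85*70.1/ln(0.064/0.049) = 5887.80 W

5887.80 W


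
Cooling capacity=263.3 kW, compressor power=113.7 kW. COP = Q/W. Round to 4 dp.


COP = 263.3 / 113.7 = 2.3157

2.3157


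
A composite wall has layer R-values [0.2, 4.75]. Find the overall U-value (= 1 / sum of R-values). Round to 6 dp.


R_total = 0.2 + 4.75 = 4.95
U = 1/4.95 = 0.202020

0.202020


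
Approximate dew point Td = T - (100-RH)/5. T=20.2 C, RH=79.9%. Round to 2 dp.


Td = 20.2 - (100-79.9)/5 = 16.18 C

16.18 C


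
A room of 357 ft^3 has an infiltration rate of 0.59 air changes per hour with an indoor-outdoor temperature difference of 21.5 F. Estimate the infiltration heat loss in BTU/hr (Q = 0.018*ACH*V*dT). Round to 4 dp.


Q = 0.018 * 0.59 * 357 * 21.5 = 81.5138 BTU/hr

81.5138 BTU/hr


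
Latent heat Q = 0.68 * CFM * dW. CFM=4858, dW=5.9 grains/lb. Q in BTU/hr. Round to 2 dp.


Q = 0.68 * 4858 * 5.9 = 19490.30 BTU/hr

19490.30 BTU/hr


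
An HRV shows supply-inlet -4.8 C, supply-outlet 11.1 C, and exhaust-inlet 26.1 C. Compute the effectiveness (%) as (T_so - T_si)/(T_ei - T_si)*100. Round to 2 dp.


eff = (11.1-(-4.8))/(26.1-(-4.8))*100 = 51.46 %

51.46 %


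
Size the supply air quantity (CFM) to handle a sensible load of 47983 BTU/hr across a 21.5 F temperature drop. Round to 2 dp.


CFM = 47983 / (1.08 * 21.5) = 2066.45

2066.45 CFM


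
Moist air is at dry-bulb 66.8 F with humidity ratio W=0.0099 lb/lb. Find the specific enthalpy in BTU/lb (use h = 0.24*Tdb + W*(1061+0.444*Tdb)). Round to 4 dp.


h = 0.24*66.8 + 0.0099*(1061+0.444*66.8) = 26.8295 BTU/lb

26.8295 BTU/lb


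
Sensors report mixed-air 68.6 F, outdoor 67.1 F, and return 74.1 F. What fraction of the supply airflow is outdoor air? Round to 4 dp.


frac = (68.6 - 74.1) / (67.1 - 74.1) = 0.7857

0.7857


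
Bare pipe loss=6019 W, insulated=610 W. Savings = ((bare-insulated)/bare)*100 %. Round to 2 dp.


Savings = ((6019-610)/6019)*100 = 89.87 %

89.87 %


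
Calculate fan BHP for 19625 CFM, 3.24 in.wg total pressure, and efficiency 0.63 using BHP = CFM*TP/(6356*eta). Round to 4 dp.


BHP = 19625 * 3.24 / (6356 * 0.63) = 15.8793 hp

15.8793 hp


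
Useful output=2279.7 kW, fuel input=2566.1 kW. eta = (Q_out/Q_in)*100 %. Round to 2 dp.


eta = (2279.7/2566.1)*100 = 88.84 %

88.84 %


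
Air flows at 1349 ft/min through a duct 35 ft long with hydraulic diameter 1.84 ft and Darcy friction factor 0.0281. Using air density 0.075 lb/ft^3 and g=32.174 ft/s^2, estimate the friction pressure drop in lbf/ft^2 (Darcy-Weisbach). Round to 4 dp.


v_fps = 1349/60 = 22.4833 ft/s
dp = 0.0281*(35/1.84)*0.075*22.4833^2/(2*32.174) = 0.3149 lbf/ft^2

0.3149 lbf/ft^2


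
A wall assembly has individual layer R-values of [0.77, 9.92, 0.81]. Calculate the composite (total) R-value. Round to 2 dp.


R_total = 0.77 + 9.92 + 0.81 = 11.50

11.50


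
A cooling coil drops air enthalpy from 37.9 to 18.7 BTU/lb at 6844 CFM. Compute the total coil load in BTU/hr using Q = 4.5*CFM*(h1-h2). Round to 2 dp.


Q = 4.5 * 6844 * (37.9 - 18.7) = 591321.60 BTU/hr

591321.60 BTU/hr


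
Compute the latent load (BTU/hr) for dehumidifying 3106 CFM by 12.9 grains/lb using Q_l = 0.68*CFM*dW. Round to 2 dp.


Q = 0.68 * 3106 * 12.9 = 27245.83 BTU/hr

27245.83 BTU/hr


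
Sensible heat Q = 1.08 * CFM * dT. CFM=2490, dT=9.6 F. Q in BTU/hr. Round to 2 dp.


Q = 1.08 * 2490 * 9.6 = 25816.32 BTU/hr

25816.32 BTU/hr


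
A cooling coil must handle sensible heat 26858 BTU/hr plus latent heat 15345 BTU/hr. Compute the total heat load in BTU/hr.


Qt = 26858 + 15345 = 42203 BTU/hr

42203 BTU/hr


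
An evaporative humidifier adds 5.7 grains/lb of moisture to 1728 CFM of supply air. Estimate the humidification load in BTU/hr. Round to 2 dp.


Q = 0.68 * 1728 * 5.7 = 6697.73 BTU/hr

6697.73 BTU/hr


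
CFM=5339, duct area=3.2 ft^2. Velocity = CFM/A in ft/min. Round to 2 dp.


V = 5339 / 3.2 = 1668.44 ft/min

1668.44 ft/min


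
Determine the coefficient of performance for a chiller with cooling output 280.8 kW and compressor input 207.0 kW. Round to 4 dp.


COP = 280.8 / 207.0 = 1.3565

1.3565


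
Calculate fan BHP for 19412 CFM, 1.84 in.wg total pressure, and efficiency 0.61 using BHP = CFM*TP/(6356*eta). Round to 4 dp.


BHP = 19412 * 1.84 / (6356 * 0.61) = 9.2124 hp

9.2124 hp


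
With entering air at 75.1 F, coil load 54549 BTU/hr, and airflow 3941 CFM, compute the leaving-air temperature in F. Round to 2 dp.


dT = 54549/(1.08*3941) = 12.8161
T_leave = 75.1 - 12.8161 = 62.28 F

62.28 F


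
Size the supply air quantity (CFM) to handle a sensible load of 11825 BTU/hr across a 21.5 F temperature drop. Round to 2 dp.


CFM = 11825 / (1.08 * 21.5) = 509.26

509.26 CFM


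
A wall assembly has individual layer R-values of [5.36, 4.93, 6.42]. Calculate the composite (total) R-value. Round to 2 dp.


R_total = 5.36 + 4.93 + 6.42 = 16.71

16.71


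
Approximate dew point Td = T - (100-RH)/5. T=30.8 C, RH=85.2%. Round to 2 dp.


Td = 30.8 - (100-85.2)/5 = 27.84 C

27.84 C


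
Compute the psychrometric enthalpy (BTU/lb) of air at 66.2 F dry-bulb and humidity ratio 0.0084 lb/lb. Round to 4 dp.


h = 0.24*66.2 + 0.0084*(1061+0.444*66.2) = 25.0473 BTU/lb

25.0473 BTU/lb


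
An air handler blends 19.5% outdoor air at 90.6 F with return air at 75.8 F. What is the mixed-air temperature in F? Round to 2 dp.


T_mix = 75.8 + (19.5/100)*(90.6-75.8) = 78.69 F

78.69 F


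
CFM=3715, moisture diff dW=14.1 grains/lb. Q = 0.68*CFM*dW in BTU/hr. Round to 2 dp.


Q = 0.68 * 3715 * 14.1 = 35619.42 BTU/hr

35619.42 BTU/hr


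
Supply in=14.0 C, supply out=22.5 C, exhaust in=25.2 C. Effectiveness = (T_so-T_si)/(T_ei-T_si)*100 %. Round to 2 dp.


eff = (22.5-14.0)/(25.2-14.0)*100 = 75.89 %

75.89 %


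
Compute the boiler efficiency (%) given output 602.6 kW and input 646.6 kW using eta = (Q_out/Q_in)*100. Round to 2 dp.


eta = (602.6/646.6)*100 = 93.20 %

93.20 %


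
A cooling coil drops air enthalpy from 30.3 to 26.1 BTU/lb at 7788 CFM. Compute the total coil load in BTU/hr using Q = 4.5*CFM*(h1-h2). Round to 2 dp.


Q = 4.5 * 7788 * (30.3 - 26.1) = 147193.20 BTU/hr

147193.20 BTU/hr


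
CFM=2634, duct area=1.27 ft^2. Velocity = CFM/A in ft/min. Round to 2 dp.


V = 2634 / 1.27 = 2074.02 ft/min

2074.02 ft/min


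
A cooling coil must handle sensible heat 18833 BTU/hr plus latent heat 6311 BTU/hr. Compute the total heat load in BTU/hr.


Qt = 18833 + 6311 = 25144 BTU/hr

25144 BTU/hr


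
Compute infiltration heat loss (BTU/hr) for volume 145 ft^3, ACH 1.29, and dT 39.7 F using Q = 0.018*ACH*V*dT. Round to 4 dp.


Q = 0.018 * 1.29 * 145 * 39.7 = 133.6659 BTU/hr

133.6659 BTU/hr


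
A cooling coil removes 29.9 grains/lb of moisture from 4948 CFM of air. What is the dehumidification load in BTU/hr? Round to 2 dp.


Q = 0.68 * 4948 * 29.9 = 100602.74 BTU/hr

100602.74 BTU/hr


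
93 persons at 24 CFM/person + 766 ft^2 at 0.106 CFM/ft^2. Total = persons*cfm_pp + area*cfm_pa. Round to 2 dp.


Total = 93*24 + 766*0.106 = 2313.20 CFM

2313.20 CFM


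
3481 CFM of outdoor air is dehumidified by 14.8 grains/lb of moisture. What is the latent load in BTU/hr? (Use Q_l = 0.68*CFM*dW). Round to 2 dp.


Q = 0.68 * 3481 * 14.8 = 35032.78 BTU/hr

35032.78 BTU/hr


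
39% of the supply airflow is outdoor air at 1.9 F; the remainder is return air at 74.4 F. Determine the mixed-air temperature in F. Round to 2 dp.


T_mix = 0.39*1.9 + 0.61*74.4 = 46.13 F

46.13 F


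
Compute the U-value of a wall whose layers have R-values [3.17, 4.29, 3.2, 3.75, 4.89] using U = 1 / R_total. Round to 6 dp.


R_total = 3.17 + 4.29 + 3.2 + 3.75 + 4.89 = 19.30
U = 1/19.30 = 0.051813

0.051813


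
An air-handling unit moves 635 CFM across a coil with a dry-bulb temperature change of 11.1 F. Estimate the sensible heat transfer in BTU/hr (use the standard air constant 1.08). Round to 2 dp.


Q = 1.08 * 635 * 11.1 = 7612.38 BTU/hr

7612.38 BTU/hr


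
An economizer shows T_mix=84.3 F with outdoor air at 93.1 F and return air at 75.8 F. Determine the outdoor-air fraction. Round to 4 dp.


frac = (84.3 - 75.8) / (93.1 - 75.8) = 0.4913

0.4913


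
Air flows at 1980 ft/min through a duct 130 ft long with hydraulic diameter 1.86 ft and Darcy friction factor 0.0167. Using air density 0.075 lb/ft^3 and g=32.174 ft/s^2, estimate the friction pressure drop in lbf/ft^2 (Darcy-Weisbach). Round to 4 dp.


v_fps = 1980/60 = 33.0 ft/s
dp = 0.0167*(130/1.86)*0.075*33.0^2/(2*32.174) = 1.4815 lbf/ft^2

1.4815 lbf/ft^2


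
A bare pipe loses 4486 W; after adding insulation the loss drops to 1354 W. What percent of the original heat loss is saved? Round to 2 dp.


Savings = ((4486-1354)/4486)*100 = 69.82 %

69.82 %


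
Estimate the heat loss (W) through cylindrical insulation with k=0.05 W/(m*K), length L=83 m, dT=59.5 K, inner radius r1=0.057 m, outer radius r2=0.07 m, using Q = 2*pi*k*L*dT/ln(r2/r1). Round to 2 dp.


Q = 2*pi*0.05*83*59.5/ln(0.07/0.057) = 7551.82 W

7551.82 W


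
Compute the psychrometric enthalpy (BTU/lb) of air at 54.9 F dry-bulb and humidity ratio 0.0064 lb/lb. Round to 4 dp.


h = 0.24*54.9 + 0.0064*(1061+0.444*54.9) = 20.1224 BTU/lb

20.1224 BTU/lb


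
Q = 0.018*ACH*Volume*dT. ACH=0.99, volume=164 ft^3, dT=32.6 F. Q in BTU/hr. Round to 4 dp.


Q = 0.018 * 0.99 * 164 * 32.6 = 95.2728 BTU/hr

95.2728 BTU/hr


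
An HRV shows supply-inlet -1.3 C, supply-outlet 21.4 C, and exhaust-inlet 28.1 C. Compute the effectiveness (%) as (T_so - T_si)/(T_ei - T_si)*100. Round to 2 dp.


eff = (21.4-(-1.3))/(28.1-(-1.3))*100 = 77.21 %

77.21 %


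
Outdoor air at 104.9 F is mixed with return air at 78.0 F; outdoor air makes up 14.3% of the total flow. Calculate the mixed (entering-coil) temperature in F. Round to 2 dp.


T_mix = 78.0 + (14.3/100)*(104.9-78.0) = 81.85 F

81.85 F


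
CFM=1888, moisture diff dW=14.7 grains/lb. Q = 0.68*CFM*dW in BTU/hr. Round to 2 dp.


Q = 0.68 * 1888 * 14.7 = 18872.45 BTU/hr

18872.45 BTU/hr


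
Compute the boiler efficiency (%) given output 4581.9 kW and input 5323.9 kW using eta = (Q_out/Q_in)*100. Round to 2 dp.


eta = (4581.9/5323.9)*100 = 86.06 %

86.06 %


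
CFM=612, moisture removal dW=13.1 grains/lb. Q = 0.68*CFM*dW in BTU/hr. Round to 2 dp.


Q = 0.68 * 612 * 13.1 = 5451.70 BTU/hr

5451.70 BTU/hr


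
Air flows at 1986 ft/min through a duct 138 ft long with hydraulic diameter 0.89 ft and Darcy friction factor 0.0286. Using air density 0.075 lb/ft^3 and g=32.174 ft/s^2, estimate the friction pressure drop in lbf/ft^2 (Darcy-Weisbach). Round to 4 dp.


v_fps = 1986/60 = 33.1 ft/s
dp = 0.0286*(138/0.89)*0.075*33.1^2/(2*32.174) = 5.6629 lbf/ft^2

5.6629 lbf/ft^2


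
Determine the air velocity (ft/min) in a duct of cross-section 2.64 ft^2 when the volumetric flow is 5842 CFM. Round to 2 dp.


V = 5842 / 2.64 = 2212.88 ft/min

2212.88 ft/min


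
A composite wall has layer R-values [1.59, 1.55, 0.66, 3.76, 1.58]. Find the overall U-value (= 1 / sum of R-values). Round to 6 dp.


R_total = 1.59 + 1.55 + 0.66 + 3.76 + 1.58 = 9.14
U = 1/9.14 = 0.109409

0.109409


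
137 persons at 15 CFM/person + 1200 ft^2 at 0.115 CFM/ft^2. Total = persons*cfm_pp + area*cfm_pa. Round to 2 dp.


Total = 137*15 + 1200*0.115 = 2193.00 CFM

2193.00 CFM


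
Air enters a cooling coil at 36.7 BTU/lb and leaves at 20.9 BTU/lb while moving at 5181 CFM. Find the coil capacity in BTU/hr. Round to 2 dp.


Q = 4.5 * 5181 * (36.7 - 20.9) = 368369.10 BTU/hr

368369.10 BTU/hr


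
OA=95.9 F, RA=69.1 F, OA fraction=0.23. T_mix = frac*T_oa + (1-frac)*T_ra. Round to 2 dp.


T_mix = 0.23*95.9 + 0.77*69.1 = 75.26 F

75.26 F


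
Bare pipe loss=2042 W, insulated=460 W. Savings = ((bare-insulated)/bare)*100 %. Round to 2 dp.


Savings = ((2042-460)/2042)*100 = 77.47 %

77.47 %


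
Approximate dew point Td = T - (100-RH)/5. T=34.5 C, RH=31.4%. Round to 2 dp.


Td = 34.5 - (100-31.4)/5 = 20.78 C

20.78 C


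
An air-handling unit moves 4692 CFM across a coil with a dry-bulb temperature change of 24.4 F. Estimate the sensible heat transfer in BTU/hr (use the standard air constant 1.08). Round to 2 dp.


Q = 1.08 * 4692 * 24.4 = 123643.58 BTU/hr

123643.58 BTU/hr


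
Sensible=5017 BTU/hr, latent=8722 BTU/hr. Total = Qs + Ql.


Qt = 5017 + 8722 = 13739 BTU/hr

13739 BTU/hr


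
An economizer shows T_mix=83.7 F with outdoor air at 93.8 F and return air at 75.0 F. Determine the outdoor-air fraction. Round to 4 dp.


frac = (83.7 - 75.0) / (93.8 - 75.0) = 0.4628

0.4628


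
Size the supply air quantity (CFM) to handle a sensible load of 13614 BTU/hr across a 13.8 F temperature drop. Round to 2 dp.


CFM = 13614 / (1.08 * 13.8) = 913.45

913.45 CFM


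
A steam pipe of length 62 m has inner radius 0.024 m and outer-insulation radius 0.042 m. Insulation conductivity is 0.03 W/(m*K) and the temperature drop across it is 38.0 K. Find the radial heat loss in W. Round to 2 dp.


Q = 2*pi*0.03*62*38.0/ln(0.042/0.024) = 793.57 W

793.57 W


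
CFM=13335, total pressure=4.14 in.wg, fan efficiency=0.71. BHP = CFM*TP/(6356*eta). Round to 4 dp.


BHP = 13335 * 4.14 / (6356 * 0.71) = 12.2335 hp

12.2335 hp


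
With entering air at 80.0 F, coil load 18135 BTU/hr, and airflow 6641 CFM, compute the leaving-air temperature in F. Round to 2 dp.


dT = 18135/(1.08*6641) = 2.5285
T_leave = 80.0 - 2.5285 = 77.47 F

77.47 F


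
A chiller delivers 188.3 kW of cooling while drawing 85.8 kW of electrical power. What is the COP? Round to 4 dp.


COP = 188.3 / 85.8 = 2.1946

2.1946


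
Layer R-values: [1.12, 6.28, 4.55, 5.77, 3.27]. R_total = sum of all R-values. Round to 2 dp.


R_total = 1.12 + 6.28 + 4.55 + 5.77 + 3.27 = 20.99

20.99


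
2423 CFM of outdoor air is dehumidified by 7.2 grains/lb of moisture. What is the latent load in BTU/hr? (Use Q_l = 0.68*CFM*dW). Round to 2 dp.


Q = 0.68 * 2423 * 7.2 = 11863.01 BTU/hr

11863.01 BTU/hr


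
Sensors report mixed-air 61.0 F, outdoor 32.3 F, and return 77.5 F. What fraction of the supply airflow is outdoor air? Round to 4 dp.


frac = (61.0 - 77.5) / (32.3 - 77.5) = 0.3650

0.3650


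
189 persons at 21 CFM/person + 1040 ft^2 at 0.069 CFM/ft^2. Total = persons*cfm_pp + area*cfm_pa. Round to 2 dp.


Total = 189*21 + 1040*0.069 = 4040.76 CFM

4040.76 CFM


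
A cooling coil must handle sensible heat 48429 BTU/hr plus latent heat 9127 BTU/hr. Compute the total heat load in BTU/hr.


Qt = 48429 + 9127 = 57556 BTU/hr

57556 BTU/hr


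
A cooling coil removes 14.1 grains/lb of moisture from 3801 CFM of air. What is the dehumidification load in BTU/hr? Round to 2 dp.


Q = 0.68 * 3801 * 14.1 = 36443.99 BTU/hr

36443.99 BTU/hr


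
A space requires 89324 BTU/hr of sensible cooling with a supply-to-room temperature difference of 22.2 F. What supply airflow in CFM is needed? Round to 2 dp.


CFM = 89324 / (1.08 * 22.2) = 3725.56

3725.56 CFM


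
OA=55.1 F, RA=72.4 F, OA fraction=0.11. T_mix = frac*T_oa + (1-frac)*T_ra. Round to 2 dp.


T_mix = 0.11*55.1 + 0.89*72.4 = 70.50 F

70.50 F


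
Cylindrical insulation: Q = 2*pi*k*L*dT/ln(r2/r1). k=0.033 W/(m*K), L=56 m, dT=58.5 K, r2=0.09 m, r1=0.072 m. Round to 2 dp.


Q = 2*pi*0.033*56*58.5/ln(0.09/0.072) = 3044.06 W

3044.06 W


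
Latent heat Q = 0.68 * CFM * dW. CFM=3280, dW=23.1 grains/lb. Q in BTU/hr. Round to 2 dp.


Q = 0.68 * 3280 * 23.1 = 51522.24 BTU/hr

51522.24 BTU/hr


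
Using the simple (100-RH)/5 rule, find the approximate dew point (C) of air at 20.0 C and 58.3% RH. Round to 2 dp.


Td = 20.0 - (100-58.3)/5 = 11.66 C

11.66 C


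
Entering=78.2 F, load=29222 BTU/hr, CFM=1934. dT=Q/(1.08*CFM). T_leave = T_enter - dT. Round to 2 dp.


dT = 29222/(1.08*1934) = 13.9904
T_leave = 78.2 - 13.9904 = 64.21 F

64.21 F


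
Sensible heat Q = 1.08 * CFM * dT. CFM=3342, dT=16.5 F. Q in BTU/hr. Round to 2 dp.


Q = 1.08 * 3342 * 16.5 = 59554.44 BTU/hr

59554.44 BTU/hr


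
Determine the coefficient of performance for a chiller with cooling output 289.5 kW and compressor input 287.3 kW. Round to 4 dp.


COP = 289.5 / 287.3 = 1.0077

1.0077


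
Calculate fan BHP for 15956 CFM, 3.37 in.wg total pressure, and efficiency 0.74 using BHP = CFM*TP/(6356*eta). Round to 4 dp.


BHP = 15956 * 3.37 / (6356 * 0.74) = 11.4324 hp

11.4324 hp


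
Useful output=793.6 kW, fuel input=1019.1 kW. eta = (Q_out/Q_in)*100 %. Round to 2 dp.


eta = (793.6/1019.1)*100 = 77.87 %

77.87 %


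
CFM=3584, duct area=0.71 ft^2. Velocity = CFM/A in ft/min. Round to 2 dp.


V = 3584 / 0.71 = 5047.89 ft/min

5047.89 ft/min


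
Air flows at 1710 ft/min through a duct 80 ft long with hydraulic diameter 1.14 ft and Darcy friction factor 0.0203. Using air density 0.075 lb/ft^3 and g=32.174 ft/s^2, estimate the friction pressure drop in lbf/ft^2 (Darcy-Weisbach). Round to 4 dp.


v_fps = 1710/60 = 28.5 ft/s
dp = 0.0203*(80/1.14)*0.075*28.5^2/(2*32.174) = 1.3486 lbf/ft^2

1.3486 lbf/ft^2


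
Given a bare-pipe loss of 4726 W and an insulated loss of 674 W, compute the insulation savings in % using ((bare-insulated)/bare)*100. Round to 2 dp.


Savings = ((4726-674)/4726)*100 = 85.74 %

85.74 %


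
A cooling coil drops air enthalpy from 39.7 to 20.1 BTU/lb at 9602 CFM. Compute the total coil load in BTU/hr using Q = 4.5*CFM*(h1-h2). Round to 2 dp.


Q = 4.5 * 9602 * (39.7 - 20.1) = 846896.40 BTU/hr

846896.40 BTU/hr


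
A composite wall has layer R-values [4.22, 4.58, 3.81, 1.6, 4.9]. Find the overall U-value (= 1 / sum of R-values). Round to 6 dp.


R_total = 4.22 + 4.58 + 3.81 + 1.6 + 4.9 = 19.11
U = 1/19.11 = 0.052329

0.052329


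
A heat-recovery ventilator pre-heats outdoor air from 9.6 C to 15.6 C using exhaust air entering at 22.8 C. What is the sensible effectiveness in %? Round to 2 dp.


eff = (15.6-9.6)/(22.8-9.6)*100 = 45.45 %

45.45 %


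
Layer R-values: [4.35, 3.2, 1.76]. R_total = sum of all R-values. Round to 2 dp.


R_total = 4.35 + 3.2 + 1.76 = 9.31

9.31


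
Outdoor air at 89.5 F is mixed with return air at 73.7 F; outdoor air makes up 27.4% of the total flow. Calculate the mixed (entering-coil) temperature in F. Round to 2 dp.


T_mix = 73.7 + (27.4/100)*(89.5-73.7) = 78.03 F

78.03 F


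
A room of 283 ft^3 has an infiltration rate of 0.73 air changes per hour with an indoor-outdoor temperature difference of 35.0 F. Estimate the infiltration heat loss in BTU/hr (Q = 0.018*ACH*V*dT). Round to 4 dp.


Q = 0.018 * 0.73 * 283 * 35.0 = 130.1517 BTU/hr

130.1517 BTU/hr


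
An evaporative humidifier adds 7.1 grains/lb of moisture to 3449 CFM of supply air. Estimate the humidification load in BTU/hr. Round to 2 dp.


Q = 0.68 * 3449 * 7.1 = 16651.77 BTU/hr

16651.77 BTU/hr


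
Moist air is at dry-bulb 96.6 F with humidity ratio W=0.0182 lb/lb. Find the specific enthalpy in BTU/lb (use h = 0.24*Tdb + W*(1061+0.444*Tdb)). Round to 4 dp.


h = 0.24*96.6 + 0.0182*(1061+0.444*96.6) = 43.2748 BTU/lb

43.2748 BTU/lb


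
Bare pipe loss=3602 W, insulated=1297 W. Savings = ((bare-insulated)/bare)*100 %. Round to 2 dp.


Savings = ((3602-1297)/3602)*100 = 63.99 %

63.99 %


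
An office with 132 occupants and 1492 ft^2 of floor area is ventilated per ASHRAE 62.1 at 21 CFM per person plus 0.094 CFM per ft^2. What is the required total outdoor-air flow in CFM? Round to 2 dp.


Total = 132*21 + 1492*0.094 = 2912.25 CFM

2912.25 CFM


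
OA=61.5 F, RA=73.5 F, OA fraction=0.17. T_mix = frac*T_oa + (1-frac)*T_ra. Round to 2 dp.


T_mix = 0.17*61.5 + 0.83*73.5 = 71.46 F

71.46 F


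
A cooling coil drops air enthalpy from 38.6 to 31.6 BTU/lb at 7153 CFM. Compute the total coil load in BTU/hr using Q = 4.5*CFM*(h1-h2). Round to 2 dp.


Q = 4.5 * 7153 * (38.6 - 31.6) = 225319.50 BTU/hr

225319.50 BTU/hr


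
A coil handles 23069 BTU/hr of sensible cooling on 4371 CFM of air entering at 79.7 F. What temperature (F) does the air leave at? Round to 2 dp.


dT = 23069/(1.08*4371) = 4.8868
T_leave = 79.7 - 4.8868 = 74.81 F

74.81 F


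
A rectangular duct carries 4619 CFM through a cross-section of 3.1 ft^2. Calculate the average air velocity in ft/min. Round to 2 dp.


V = 4619 / 3.1 = 1490.00 ft/min

1490.00 ft/min


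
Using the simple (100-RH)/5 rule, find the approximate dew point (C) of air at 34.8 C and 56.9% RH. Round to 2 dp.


Td = 34.8 - (100-56.9)/5 = 26.18 C

26.18 C


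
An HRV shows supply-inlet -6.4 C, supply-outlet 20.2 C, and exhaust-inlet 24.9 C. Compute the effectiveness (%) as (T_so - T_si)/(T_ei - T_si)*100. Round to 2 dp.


eff = (20.2-(-6.4))/(24.9-(-6.4))*100 = 84.98 %

84.98 %


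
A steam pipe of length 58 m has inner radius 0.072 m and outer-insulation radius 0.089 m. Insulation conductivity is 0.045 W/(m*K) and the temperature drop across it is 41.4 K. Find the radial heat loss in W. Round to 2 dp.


Q = 2*pi*0.045*58*41.4/ln(0.089/0.072) = 3202.92 W

3202.92 W


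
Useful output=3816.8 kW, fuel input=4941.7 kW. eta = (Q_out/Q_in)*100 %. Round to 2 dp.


eta = (3816.8/4941.7)*100 = 77.24 %

77.24 %


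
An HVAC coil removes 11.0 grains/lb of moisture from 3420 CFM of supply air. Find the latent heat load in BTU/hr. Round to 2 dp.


Q = 0.68 * 3420 * 11.0 = 25581.60 BTU/hr

25581.60 BTU/hr


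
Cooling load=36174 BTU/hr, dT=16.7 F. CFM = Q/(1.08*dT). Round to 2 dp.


CFM = 36174 / (1.08 * 16.7) = 2005.66

2005.66 CFM


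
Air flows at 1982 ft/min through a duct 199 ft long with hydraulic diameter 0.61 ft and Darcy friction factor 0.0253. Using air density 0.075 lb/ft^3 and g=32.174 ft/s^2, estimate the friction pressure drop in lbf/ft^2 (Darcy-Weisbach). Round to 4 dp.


v_fps = 1982/60 = 33.0333 ft/s
dp = 0.0253*(199/0.61)*0.075*33.0333^2/(2*32.174) = 10.4972 lbf/ft^2

10.4972 lbf/ft^2


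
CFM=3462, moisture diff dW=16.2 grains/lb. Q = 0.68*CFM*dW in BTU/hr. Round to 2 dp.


Q = 0.68 * 3462 * 16.2 = 38137.39 BTU/hr

38137.39 BTU/hr


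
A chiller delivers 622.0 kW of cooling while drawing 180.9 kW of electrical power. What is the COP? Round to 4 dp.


COP = 622.0 / 180.9 = 3.4384

3.4384


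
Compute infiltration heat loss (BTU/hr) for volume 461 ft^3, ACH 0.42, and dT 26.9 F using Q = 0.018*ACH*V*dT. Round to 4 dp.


Q = 0.018 * 0.42 * 461 * 26.9 = 93.7508 BTU/hr

93.7508 BTU/hr


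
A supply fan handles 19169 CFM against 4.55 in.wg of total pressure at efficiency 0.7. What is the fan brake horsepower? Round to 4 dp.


BHP = 19169 * 4.55 / (6356 * 0.7) = 19.6033 hp

19.6033 hp


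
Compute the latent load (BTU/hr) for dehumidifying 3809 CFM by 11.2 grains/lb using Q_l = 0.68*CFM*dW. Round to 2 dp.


Q = 0.68 * 3809 * 11.2 = 29009.34 BTU/hr

29009.34 BTU/hr


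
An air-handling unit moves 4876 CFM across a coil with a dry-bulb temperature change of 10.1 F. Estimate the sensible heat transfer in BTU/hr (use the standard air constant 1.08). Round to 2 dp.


Q = 1.08 * 4876 * 10.1 = 53187.41 BTU/hr

53187.41 BTU/hr


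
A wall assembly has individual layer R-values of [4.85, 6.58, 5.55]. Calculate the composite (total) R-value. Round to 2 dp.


R_total = 4.85 + 6.58 + 5.55 = 16.98

16.98


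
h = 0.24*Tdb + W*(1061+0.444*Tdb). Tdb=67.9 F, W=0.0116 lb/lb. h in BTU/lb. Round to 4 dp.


h = 0.24*67.9 + 0.0116*(1061+0.444*67.9) = 28.9533 BTU/lb

28.9533 BTU/lb


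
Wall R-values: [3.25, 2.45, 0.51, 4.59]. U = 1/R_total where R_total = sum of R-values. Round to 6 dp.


R_total = 3.25 + 2.45 + 0.51 + 4.59 = 10.80
U = 1/10.80 = 0.092593

0.092593


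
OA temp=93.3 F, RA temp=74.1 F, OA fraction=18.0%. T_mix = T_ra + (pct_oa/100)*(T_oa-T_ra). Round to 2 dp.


T_mix = 74.1 + (18.0/100)*(93.3-74.1) = 77.56 F

77.56 F


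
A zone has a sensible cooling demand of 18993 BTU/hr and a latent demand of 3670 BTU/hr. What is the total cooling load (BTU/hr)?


Qt = 18993 + 3670 = 22663 BTU/hr

22663 BTU/hr


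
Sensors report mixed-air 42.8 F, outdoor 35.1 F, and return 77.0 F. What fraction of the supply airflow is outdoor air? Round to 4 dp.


frac = (42.8 - 77.0) / (35.1 - 77.0) = 0.8162

0.8162


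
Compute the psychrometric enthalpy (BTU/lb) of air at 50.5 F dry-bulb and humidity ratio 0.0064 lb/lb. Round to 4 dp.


h = 0.24*50.5 + 0.0064*(1061+0.444*50.5) = 19.0539 BTU/lb

19.0539 BTU/lb


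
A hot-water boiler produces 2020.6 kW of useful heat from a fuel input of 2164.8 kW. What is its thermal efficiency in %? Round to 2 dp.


eta = (2020.6/2164.8)*100 = 93.34 %

93.34 %


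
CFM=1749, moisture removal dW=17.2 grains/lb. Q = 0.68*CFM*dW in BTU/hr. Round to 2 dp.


Q = 0.68 * 1749 * 17.2 = 20456.30 BTU/hr

20456.30 BTU/hr


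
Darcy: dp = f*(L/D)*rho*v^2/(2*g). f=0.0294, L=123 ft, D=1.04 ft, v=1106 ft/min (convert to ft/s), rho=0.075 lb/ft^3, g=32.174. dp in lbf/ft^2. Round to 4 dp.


v_fps = 1106/60 = 18.4333 ft/s
dp = 0.0294*(123/1.04)*0.075*18.4333^2/(2*32.174) = 1.3771 lbf/ft^2

1.3771 lbf/ft^2


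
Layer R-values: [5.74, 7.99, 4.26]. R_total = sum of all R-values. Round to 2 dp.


R_total = 5.74 + 7.99 + 4.26 = 17.99

17.99


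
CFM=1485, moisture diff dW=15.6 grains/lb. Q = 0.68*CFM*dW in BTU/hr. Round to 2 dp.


Q = 0.68 * 1485 * 15.6 = 15752.88 BTU/hr

15752.88 BTU/hr


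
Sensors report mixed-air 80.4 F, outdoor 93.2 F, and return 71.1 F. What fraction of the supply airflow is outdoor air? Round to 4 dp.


frac = (80.4 - 71.1) / (93.2 - 71.1) = 0.4208

0.4208


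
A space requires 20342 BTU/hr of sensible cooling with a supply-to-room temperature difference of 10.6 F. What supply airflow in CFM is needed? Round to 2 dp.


CFM = 20342 / (1.08 * 10.6) = 1776.90

1776.90 CFM


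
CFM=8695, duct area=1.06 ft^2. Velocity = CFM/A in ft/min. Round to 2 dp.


V = 8695 / 1.06 = 8202.83 ft/min

8202.83 ft/min


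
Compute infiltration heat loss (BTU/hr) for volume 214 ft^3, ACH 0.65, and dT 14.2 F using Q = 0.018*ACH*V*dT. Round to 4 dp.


Q = 0.018 * 0.65 * 214 * 14.2 = 35.5540 BTU/hr

35.5540 BTU/hr


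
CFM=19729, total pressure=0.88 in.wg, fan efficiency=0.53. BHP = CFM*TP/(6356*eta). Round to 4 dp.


BHP = 19729 * 0.88 / (6356 * 0.53) = 5.1538 hp

5.1538 hp


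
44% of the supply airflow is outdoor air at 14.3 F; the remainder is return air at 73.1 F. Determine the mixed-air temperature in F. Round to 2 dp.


T_mix = 0.44*14.3 + 0.56*73.1 = 47.23 F

47.23 F


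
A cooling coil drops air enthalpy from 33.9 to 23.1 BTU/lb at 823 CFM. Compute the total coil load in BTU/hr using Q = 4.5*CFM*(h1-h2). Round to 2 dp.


Q = 4.5 * 823 * (33.9 - 23.1) = 39997.80 BTU/hr

39997.80 BTU/hr


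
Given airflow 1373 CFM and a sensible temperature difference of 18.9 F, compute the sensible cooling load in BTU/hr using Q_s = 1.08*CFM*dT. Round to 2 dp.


Q = 1.08 * 1373 * 18.9 = 28025.68 BTU/hr

28025.68 BTU/hr


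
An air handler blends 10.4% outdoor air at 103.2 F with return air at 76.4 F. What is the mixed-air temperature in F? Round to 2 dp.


T_mix = 76.4 + (10.4/100)*(103.2-76.4) = 79.19 F

79.19 F


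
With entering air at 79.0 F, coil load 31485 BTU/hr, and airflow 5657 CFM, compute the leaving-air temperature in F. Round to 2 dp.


dT = 31485/(1.08*5657) = 5.1534
T_leave = 79.0 - 5.1534 = 73.85 F

73.85 F


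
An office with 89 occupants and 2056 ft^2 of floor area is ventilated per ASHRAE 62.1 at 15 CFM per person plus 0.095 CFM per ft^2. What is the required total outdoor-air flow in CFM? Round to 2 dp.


Total = 89*15 + 2056*0.095 = 1530.32 CFM

1530.32 CFM


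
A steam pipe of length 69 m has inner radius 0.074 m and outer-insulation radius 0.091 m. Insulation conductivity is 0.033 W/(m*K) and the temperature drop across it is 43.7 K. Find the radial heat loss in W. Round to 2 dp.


Q = 2*pi*0.033*69*43.7/ln(0.091/0.074) = 3023.33 W

3023.33 W


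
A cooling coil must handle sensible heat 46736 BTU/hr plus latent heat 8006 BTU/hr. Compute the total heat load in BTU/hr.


Qt = 46736 + 8006 = 54742 BTU/hr

54742 BTU/hr


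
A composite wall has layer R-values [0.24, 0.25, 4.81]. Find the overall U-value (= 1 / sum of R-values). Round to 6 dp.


R_total = 0.24 + 0.25 + 4.81 = 5.30
U = 1/5.30 = 0.188679

0.188679


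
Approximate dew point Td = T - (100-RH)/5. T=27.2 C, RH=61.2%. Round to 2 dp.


Td = 27.2 - (100-61.2)/5 = 19.44 C

19.44 C


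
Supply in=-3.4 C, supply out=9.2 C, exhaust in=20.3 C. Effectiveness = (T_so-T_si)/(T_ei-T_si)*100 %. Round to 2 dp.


eff = (9.2-(-3.4))/(20.3-(-3.4))*100 = 53.16 %

53.16 %


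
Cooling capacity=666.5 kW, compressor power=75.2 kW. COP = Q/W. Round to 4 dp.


COP = 666.5 / 75.2 = 8.8630

8.8630


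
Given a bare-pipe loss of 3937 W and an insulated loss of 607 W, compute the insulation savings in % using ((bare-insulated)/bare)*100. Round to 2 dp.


Savings = ((3937-607)/3937)*100 = 84.58 %

84.58 %


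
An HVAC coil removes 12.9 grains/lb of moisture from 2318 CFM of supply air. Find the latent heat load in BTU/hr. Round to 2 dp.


Q = 0.68 * 2318 * 12.9 = 20333.50 BTU/hr

20333.50 BTU/hr


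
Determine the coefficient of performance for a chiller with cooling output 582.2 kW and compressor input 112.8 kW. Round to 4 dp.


COP = 582.2 / 112.8 = 5.1613

5.1613


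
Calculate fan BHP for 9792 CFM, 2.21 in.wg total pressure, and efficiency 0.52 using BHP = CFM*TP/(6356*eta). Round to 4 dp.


BHP = 9792 * 2.21 / (6356 * 0.52) = 6.5475 hp

6.5475 hp


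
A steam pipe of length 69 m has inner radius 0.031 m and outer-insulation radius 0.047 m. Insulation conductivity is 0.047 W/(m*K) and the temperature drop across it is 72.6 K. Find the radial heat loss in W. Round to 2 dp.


Q = 2*pi*0.047*69*72.6/ln(0.047/0.031) = 3554.70 W

3554.70 W


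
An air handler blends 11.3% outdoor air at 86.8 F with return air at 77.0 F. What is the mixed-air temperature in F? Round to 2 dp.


T_mix = 77.0 + (11.3/100)*(86.8-77.0) = 78.11 F

78.11 F


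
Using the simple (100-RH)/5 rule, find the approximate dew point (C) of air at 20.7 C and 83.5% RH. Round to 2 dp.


Td = 20.7 - (100-83.5)/5 = 17.40 C

17.40 C


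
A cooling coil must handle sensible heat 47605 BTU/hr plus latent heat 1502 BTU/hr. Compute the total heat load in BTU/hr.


Qt = 47605 + 1502 = 49107 BTU/hr

49107 BTU/hr


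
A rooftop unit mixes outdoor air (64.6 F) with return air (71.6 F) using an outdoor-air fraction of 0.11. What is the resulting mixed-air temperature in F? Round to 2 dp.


T_mix = 0.11*64.6 + 0.89*71.6 = 70.83 F

70.83 F


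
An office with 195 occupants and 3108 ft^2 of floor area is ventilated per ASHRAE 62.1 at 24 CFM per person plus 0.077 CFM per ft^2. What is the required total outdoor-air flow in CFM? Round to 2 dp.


Total = 195*24 + 3108*0.077 = 4919.32 CFM

4919.32 CFM


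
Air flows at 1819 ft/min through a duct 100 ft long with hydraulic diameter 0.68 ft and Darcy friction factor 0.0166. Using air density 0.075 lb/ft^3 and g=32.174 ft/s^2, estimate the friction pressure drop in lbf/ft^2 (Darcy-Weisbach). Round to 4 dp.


v_fps = 1819/60 = 30.3167 ft/s
dp = 0.0166*(100/0.68)*0.075*30.3167^2/(2*32.174) = 2.6151 lbf/ft^2

2.6151 lbf/ft^2


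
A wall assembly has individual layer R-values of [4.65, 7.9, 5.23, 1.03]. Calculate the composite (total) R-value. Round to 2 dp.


R_total = 4.65 + 7.9 + 5.23 + 1.03 = 18.81

18.81


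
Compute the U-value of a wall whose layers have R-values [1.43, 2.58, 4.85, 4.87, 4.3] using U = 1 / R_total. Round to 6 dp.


R_total = 1.43 + 2.58 + 4.85 + 4.87 + 4.3 = 18.03
U = 1/18.03 = 0.055463

0.055463


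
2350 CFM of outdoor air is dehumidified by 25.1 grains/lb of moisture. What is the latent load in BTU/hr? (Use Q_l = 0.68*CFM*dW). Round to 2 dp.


Q = 0.68 * 2350 * 25.1 = 40109.80 BTU/hr

40109.80 BTU/hr


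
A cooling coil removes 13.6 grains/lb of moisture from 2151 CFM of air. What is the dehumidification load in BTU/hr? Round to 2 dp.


Q = 0.68 * 2151 * 13.6 = 19892.45 BTU/hr

19892.45 BTU/hr


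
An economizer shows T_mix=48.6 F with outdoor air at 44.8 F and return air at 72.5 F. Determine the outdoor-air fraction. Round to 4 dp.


frac = (48.6 - 72.5) / (44.8 - 72.5) = 0.8628

0.8628


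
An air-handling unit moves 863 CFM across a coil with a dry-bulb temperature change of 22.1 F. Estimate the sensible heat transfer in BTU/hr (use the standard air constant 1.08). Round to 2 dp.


Q = 1.08 * 863 * 22.1 = 20598.08 BTU/hr

20598.08 BTU/hr


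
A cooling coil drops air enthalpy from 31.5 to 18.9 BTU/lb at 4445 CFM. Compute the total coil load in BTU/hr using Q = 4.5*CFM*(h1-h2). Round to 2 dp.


Q = 4.5 * 4445 * (31.5 - 18.9) = 252031.50 BTU/hr

252031.50 BTU/hr


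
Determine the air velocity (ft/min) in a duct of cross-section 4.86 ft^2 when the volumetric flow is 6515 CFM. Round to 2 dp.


V = 6515 / 4.86 = 1340.53 ft/min

1340.53 ft/min


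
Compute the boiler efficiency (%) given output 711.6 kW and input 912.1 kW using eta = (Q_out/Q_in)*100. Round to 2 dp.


eta = (711.6/912.1)*100 = 78.02 %

78.02 %


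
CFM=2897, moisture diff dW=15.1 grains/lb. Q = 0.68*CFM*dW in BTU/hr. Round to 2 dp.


Q = 0.68 * 2897 * 15.1 = 29746.40 BTU/hr

29746.40 BTU/hr


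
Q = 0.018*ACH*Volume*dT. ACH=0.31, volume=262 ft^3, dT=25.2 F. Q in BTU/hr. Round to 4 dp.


Q = 0.018 * 0.31 * 262 * 25.2 = 36.8414 BTU/hr

36.8414 BTU/hr


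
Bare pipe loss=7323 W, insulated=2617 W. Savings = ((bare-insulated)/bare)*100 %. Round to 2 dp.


Savings = ((7323-2617)/7323)*100 = 64.26 %

64.26 %


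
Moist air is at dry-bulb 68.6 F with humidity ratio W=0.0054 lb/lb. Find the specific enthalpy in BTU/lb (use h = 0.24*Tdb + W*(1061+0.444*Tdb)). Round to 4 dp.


h = 0.24*68.6 + 0.0054*(1061+0.444*68.6) = 22.3579 BTU/lb

22.3579 BTU/lb


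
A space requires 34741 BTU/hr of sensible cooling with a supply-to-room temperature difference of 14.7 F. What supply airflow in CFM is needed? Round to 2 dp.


CFM = 34741 / (1.08 * 14.7) = 2188.27

2188.27 CFM


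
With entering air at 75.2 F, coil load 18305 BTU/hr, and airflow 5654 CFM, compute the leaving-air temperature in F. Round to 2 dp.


dT = 18305/(1.08*5654) = 2.9977
T_leave = 75.2 - 2.9977 = 72.20 F

72.20 F


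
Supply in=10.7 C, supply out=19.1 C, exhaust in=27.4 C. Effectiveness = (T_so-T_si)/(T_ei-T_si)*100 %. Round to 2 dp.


eff = (19.1-10.7)/(27.4-10.7)*100 = 50.30 %

50.30 %


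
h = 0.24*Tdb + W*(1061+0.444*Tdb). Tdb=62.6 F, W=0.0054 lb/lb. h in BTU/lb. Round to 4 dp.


h = 0.24*62.6 + 0.0054*(1061+0.444*62.6) = 20.9035 BTU/lb

20.9035 BTU/lb


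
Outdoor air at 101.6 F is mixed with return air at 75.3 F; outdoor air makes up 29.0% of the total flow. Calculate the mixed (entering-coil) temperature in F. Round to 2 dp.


T_mix = 75.3 + (29.0/100)*(101.6-75.3) = 82.93 F

82.93 F


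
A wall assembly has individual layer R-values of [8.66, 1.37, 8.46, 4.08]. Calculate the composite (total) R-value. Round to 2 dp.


R_total = 8.66 + 1.37 + 8.46 + 4.08 = 22.57

22.57


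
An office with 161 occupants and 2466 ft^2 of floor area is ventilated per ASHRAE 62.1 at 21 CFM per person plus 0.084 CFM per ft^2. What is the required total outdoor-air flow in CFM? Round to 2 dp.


Total = 161*21 + 2466*0.084 = 3588.14 CFM

3588.14 CFM


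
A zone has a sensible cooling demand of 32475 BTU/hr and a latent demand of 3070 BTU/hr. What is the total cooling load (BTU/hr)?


Qt = 32475 + 3070 = 35545 BTU/hr

35545 BTU/hr


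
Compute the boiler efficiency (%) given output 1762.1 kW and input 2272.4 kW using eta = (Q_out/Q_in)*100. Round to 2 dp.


eta = (1762.1/2272.4)*100 = 77.54 %

77.54 %


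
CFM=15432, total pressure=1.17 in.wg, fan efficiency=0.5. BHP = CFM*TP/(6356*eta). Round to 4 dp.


BHP = 15432 * 1.17 / (6356 * 0.5) = 5.6814 hp

5.6814 hp


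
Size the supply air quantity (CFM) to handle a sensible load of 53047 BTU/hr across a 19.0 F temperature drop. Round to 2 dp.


CFM = 53047 / (1.08 * 19.0) = 2585.14

2585.14 CFM


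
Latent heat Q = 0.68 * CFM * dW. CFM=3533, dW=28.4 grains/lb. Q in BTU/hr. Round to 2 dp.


Q = 0.68 * 3533 * 28.4 = 68229.30 BTU/hr

68229.30 BTU/hr


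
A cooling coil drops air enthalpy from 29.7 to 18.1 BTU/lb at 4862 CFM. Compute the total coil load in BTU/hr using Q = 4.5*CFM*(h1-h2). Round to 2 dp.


Q = 4.5 * 4862 * (29.7 - 18.1) = 253796.40 BTU/hr

253796.40 BTU/hr


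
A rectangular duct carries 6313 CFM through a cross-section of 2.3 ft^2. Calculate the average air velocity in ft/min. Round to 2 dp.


V = 6313 / 2.3 = 2744.78 ft/min

2744.78 ft/min
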